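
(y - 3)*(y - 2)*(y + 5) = y^3 - 19*y + 30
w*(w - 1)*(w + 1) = w^3 - w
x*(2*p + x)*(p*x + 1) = 2*p^2*x^2 + p*x^3 + 2*p*x + x^2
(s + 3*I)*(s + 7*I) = s^2 + 10*I*s - 21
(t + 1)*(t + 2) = t^2 + 3*t + 2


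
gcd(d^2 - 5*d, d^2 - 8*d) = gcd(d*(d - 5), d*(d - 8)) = d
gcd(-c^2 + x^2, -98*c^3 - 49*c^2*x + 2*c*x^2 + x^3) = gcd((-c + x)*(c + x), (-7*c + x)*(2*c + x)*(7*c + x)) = 1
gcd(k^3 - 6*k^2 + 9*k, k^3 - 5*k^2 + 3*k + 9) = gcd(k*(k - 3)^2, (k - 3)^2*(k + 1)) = k^2 - 6*k + 9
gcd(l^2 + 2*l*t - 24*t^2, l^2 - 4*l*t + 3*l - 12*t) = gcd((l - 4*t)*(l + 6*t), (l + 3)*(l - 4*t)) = -l + 4*t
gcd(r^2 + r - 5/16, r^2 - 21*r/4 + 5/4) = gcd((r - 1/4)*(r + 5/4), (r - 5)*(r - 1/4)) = r - 1/4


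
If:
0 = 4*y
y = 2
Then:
No Solution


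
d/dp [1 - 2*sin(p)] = -2*cos(p)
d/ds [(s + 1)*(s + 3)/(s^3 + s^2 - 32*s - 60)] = (-(s + 1)*(s + 3)*(3*s^2 + 2*s - 32) + 2*(s + 2)*(s^3 + s^2 - 32*s - 60))/(s^3 + s^2 - 32*s - 60)^2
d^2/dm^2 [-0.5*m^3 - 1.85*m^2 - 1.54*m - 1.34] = -3.0*m - 3.7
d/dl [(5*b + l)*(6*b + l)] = 11*b + 2*l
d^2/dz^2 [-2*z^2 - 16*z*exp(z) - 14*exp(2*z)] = -16*z*exp(z) - 56*exp(2*z) - 32*exp(z) - 4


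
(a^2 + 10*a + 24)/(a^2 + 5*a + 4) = (a + 6)/(a + 1)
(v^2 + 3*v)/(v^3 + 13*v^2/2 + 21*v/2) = 2/(2*v + 7)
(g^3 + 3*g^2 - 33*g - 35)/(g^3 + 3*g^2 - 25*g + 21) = (g^2 - 4*g - 5)/(g^2 - 4*g + 3)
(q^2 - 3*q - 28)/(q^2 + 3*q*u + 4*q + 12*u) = (q - 7)/(q + 3*u)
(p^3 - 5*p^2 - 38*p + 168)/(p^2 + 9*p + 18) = (p^2 - 11*p + 28)/(p + 3)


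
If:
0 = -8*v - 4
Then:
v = -1/2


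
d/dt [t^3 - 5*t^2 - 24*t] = 3*t^2 - 10*t - 24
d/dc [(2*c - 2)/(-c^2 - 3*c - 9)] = 2*(c^2 - 2*c - 12)/(c^4 + 6*c^3 + 27*c^2 + 54*c + 81)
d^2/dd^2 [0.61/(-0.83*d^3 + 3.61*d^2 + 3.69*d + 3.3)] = ((3.0378*d - 4.4042)*(-0.83*d^3 + 3.61*d^2 + 3.69*d + 3.3) + 0.61*(-4.98*d^2 + 14.44*d + 7.38)*(-2.49*d^2 + 7.22*d + 3.69))/(-0.83*d^3 + 3.61*d^2 + 3.69*d + 3.3)^3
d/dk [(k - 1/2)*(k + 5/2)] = 2*k + 2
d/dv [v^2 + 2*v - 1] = 2*v + 2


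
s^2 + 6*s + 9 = (s + 3)^2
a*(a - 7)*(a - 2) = a^3 - 9*a^2 + 14*a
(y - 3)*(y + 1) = y^2 - 2*y - 3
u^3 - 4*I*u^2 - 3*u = u*(u - 3*I)*(u - I)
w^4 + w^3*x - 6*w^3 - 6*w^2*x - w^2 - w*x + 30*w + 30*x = (w - 5)*(w - 3)*(w + 2)*(w + x)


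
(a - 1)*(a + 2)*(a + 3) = a^3 + 4*a^2 + a - 6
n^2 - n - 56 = (n - 8)*(n + 7)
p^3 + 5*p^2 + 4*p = p*(p + 1)*(p + 4)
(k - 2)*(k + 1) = k^2 - k - 2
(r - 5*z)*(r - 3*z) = r^2 - 8*r*z + 15*z^2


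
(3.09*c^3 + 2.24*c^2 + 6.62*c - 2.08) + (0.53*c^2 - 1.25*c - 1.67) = 3.09*c^3 + 2.77*c^2 + 5.37*c - 3.75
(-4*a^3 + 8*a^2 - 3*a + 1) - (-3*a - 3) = -4*a^3 + 8*a^2 + 4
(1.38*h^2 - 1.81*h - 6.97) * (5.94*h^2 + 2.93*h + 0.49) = 8.1972*h^4 - 6.708*h^3 - 46.0289*h^2 - 21.309*h - 3.4153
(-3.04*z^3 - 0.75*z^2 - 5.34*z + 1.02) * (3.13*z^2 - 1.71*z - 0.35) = -9.5152*z^5 + 2.8509*z^4 - 14.3677*z^3 + 12.5865*z^2 + 0.1248*z - 0.357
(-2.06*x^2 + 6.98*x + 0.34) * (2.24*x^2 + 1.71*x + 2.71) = -4.6144*x^4 + 12.1126*x^3 + 7.1148*x^2 + 19.4972*x + 0.9214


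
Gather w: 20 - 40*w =20 - 40*w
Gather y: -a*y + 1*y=y*(1 - a)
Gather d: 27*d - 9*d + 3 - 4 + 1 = 18*d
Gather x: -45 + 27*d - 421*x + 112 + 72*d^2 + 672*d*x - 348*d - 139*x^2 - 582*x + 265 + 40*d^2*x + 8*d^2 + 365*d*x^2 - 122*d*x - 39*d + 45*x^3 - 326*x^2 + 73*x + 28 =80*d^2 - 360*d + 45*x^3 + x^2*(365*d - 465) + x*(40*d^2 + 550*d - 930) + 360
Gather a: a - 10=a - 10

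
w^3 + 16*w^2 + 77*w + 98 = (w + 2)*(w + 7)^2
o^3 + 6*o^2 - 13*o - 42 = (o - 3)*(o + 2)*(o + 7)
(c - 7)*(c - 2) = c^2 - 9*c + 14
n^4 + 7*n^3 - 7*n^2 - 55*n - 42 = (n - 3)*(n + 1)*(n + 2)*(n + 7)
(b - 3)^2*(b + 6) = b^3 - 27*b + 54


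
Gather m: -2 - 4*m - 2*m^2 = -2*m^2 - 4*m - 2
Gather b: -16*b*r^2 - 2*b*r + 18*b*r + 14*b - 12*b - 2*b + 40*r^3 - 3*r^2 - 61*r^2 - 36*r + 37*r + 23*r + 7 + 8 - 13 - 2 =b*(-16*r^2 + 16*r) + 40*r^3 - 64*r^2 + 24*r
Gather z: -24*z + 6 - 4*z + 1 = 7 - 28*z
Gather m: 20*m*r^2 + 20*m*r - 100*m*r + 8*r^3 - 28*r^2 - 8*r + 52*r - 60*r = m*(20*r^2 - 80*r) + 8*r^3 - 28*r^2 - 16*r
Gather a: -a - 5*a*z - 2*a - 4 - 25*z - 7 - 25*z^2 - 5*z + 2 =a*(-5*z - 3) - 25*z^2 - 30*z - 9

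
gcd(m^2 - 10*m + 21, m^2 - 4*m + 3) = m - 3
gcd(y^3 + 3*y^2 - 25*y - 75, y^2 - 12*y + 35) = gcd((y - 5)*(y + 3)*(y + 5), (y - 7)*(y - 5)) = y - 5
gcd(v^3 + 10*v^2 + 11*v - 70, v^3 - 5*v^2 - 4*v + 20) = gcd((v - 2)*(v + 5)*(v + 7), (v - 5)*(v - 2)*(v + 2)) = v - 2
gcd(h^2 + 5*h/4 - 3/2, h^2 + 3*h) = 1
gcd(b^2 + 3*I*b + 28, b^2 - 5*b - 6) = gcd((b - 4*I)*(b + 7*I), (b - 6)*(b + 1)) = 1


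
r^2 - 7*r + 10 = (r - 5)*(r - 2)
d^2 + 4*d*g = d*(d + 4*g)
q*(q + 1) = q^2 + q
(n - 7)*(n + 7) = n^2 - 49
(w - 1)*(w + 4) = w^2 + 3*w - 4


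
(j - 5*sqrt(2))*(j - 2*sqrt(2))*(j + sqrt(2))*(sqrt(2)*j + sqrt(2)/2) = sqrt(2)*j^4 - 12*j^3 + sqrt(2)*j^3/2 - 6*j^2 + 6*sqrt(2)*j^2 + 3*sqrt(2)*j + 40*j + 20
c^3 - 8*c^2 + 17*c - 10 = (c - 5)*(c - 2)*(c - 1)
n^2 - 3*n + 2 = (n - 2)*(n - 1)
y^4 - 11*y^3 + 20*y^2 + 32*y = y*(y - 8)*(y - 4)*(y + 1)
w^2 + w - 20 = (w - 4)*(w + 5)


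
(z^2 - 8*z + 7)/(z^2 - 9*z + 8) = (z - 7)/(z - 8)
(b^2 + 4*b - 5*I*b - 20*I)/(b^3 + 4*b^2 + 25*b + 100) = 1/(b + 5*I)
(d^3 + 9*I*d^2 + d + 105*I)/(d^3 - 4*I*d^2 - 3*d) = (d^2 + 12*I*d - 35)/(d*(d - I))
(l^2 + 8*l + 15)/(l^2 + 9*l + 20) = (l + 3)/(l + 4)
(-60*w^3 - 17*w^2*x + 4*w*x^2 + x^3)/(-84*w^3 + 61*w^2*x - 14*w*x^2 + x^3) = (15*w^2 + 8*w*x + x^2)/(21*w^2 - 10*w*x + x^2)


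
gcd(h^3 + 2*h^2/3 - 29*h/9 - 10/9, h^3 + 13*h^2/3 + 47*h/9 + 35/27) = h + 1/3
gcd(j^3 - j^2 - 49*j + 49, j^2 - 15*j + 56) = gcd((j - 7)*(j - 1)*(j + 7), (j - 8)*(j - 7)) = j - 7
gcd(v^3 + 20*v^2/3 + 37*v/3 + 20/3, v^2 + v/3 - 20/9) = v + 5/3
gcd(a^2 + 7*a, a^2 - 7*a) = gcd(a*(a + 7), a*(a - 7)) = a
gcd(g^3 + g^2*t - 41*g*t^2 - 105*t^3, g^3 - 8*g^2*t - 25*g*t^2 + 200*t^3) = g + 5*t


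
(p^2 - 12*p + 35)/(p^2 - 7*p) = (p - 5)/p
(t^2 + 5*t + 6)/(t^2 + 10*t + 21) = (t + 2)/(t + 7)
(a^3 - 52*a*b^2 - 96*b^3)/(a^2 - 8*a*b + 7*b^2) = (a^3 - 52*a*b^2 - 96*b^3)/(a^2 - 8*a*b + 7*b^2)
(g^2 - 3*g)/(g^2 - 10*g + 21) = g/(g - 7)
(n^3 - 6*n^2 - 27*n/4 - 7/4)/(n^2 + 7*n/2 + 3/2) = (2*n^2 - 13*n - 7)/(2*(n + 3))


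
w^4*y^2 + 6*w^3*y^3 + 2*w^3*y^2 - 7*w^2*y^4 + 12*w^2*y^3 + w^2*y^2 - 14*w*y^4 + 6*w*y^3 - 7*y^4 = (w - y)*(w + 7*y)*(w*y + y)^2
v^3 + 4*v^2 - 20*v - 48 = (v - 4)*(v + 2)*(v + 6)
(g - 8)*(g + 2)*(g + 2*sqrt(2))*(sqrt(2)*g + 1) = sqrt(2)*g^4 - 6*sqrt(2)*g^3 + 5*g^3 - 30*g^2 - 14*sqrt(2)*g^2 - 80*g - 12*sqrt(2)*g - 32*sqrt(2)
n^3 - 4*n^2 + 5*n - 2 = (n - 2)*(n - 1)^2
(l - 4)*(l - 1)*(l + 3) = l^3 - 2*l^2 - 11*l + 12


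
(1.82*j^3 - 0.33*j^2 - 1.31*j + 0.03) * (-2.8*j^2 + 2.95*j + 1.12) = -5.096*j^5 + 6.293*j^4 + 4.7329*j^3 - 4.3181*j^2 - 1.3787*j + 0.0336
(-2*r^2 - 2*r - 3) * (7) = -14*r^2 - 14*r - 21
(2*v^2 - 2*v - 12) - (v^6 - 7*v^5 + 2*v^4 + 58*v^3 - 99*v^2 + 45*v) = -v^6 + 7*v^5 - 2*v^4 - 58*v^3 + 101*v^2 - 47*v - 12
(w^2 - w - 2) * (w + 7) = w^3 + 6*w^2 - 9*w - 14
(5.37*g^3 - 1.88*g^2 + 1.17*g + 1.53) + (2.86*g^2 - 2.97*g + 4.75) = 5.37*g^3 + 0.98*g^2 - 1.8*g + 6.28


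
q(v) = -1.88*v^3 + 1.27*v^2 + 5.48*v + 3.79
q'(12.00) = -776.20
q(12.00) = -2996.21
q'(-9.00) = -474.22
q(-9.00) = 1427.86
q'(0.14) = 5.73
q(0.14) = 4.58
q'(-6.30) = -234.37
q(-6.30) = 489.76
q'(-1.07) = -3.70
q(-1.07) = 1.68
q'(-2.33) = -31.06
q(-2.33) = 21.70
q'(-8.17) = -391.74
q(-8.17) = 1069.03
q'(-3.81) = -86.07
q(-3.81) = 105.32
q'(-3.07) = -55.47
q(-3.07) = 53.33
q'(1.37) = -1.63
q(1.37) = 8.85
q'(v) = -5.64*v^2 + 2.54*v + 5.48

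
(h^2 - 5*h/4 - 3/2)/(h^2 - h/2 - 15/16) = 4*(h - 2)/(4*h - 5)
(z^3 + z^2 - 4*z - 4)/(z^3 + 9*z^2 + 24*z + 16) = (z^2 - 4)/(z^2 + 8*z + 16)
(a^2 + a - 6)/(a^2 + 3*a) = (a - 2)/a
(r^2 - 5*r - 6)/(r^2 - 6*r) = (r + 1)/r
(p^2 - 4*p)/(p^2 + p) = (p - 4)/(p + 1)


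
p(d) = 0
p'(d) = 0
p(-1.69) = 0.00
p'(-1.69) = 0.00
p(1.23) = 0.00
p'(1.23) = 0.00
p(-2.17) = 0.00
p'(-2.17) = 0.00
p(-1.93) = 0.00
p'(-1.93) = 0.00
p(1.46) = 0.00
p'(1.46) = 0.00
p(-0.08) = 0.00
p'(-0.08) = 0.00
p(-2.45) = 0.00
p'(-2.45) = 0.00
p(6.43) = 0.00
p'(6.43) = 0.00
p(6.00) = 0.00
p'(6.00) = 0.00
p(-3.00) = 0.00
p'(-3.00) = 0.00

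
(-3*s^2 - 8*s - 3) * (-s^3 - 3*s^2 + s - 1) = 3*s^5 + 17*s^4 + 24*s^3 + 4*s^2 + 5*s + 3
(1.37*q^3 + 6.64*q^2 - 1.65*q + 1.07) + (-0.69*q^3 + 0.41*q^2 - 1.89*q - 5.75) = 0.68*q^3 + 7.05*q^2 - 3.54*q - 4.68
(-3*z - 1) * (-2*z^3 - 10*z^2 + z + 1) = 6*z^4 + 32*z^3 + 7*z^2 - 4*z - 1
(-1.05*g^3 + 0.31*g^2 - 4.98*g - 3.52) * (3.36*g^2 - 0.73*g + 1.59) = -3.528*g^5 + 1.8081*g^4 - 18.6286*g^3 - 7.6989*g^2 - 5.3486*g - 5.5968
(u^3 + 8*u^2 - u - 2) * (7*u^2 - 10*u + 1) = 7*u^5 + 46*u^4 - 86*u^3 + 4*u^2 + 19*u - 2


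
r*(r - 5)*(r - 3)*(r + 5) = r^4 - 3*r^3 - 25*r^2 + 75*r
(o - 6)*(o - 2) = o^2 - 8*o + 12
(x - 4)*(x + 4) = x^2 - 16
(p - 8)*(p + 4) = p^2 - 4*p - 32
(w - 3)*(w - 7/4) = w^2 - 19*w/4 + 21/4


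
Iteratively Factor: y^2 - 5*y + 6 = (y - 2)*(y - 3)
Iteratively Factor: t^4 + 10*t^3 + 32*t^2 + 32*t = (t + 4)*(t^3 + 6*t^2 + 8*t) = t*(t + 4)*(t^2 + 6*t + 8) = t*(t + 4)^2*(t + 2)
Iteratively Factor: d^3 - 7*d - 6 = (d + 2)*(d^2 - 2*d - 3) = (d - 3)*(d + 2)*(d + 1)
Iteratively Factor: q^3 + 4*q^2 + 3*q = (q + 3)*(q^2 + q) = (q + 1)*(q + 3)*(q)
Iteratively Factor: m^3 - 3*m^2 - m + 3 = (m - 3)*(m^2 - 1) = (m - 3)*(m + 1)*(m - 1)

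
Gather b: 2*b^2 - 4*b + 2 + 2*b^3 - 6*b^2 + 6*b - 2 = 2*b^3 - 4*b^2 + 2*b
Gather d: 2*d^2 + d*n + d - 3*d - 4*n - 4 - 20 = 2*d^2 + d*(n - 2) - 4*n - 24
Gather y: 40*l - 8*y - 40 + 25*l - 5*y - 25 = 65*l - 13*y - 65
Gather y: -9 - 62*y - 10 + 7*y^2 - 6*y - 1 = 7*y^2 - 68*y - 20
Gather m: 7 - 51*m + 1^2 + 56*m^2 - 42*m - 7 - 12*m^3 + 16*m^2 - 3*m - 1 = -12*m^3 + 72*m^2 - 96*m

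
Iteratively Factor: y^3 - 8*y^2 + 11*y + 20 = (y + 1)*(y^2 - 9*y + 20) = (y - 5)*(y + 1)*(y - 4)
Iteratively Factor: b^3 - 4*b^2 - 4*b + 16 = (b - 2)*(b^2 - 2*b - 8) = (b - 2)*(b + 2)*(b - 4)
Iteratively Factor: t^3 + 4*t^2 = (t + 4)*(t^2) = t*(t + 4)*(t)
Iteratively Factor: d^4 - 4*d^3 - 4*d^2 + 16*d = (d - 2)*(d^3 - 2*d^2 - 8*d) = (d - 2)*(d + 2)*(d^2 - 4*d) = (d - 4)*(d - 2)*(d + 2)*(d)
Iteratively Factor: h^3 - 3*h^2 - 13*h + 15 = (h - 1)*(h^2 - 2*h - 15) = (h - 5)*(h - 1)*(h + 3)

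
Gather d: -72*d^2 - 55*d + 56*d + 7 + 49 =-72*d^2 + d + 56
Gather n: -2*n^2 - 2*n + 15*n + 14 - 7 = -2*n^2 + 13*n + 7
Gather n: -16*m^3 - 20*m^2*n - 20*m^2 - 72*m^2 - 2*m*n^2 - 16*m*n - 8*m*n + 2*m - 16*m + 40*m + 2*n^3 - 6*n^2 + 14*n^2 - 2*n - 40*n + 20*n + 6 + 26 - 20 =-16*m^3 - 92*m^2 + 26*m + 2*n^3 + n^2*(8 - 2*m) + n*(-20*m^2 - 24*m - 22) + 12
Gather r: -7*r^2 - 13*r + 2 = -7*r^2 - 13*r + 2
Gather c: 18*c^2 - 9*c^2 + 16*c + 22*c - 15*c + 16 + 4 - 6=9*c^2 + 23*c + 14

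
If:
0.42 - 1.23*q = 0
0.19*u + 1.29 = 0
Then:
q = 0.34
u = -6.79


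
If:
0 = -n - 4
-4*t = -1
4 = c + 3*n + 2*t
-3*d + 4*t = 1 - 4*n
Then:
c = 31/2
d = -16/3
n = -4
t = 1/4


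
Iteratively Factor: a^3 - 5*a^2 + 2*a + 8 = (a + 1)*(a^2 - 6*a + 8) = (a - 2)*(a + 1)*(a - 4)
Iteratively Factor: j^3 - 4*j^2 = (j - 4)*(j^2) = j*(j - 4)*(j)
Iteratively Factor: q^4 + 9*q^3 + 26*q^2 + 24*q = (q + 3)*(q^3 + 6*q^2 + 8*q) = (q + 2)*(q + 3)*(q^2 + 4*q) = q*(q + 2)*(q + 3)*(q + 4)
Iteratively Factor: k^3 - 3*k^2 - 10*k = (k + 2)*(k^2 - 5*k) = (k - 5)*(k + 2)*(k)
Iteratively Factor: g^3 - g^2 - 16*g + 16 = (g - 1)*(g^2 - 16) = (g - 4)*(g - 1)*(g + 4)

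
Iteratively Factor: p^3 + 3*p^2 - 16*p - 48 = (p + 4)*(p^2 - p - 12) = (p + 3)*(p + 4)*(p - 4)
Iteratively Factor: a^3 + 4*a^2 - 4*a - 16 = (a + 4)*(a^2 - 4) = (a - 2)*(a + 4)*(a + 2)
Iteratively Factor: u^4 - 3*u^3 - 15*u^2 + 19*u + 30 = (u + 1)*(u^3 - 4*u^2 - 11*u + 30) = (u - 2)*(u + 1)*(u^2 - 2*u - 15) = (u - 5)*(u - 2)*(u + 1)*(u + 3)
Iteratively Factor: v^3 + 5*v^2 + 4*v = (v + 1)*(v^2 + 4*v) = (v + 1)*(v + 4)*(v)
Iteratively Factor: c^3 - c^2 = (c - 1)*(c^2) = c*(c - 1)*(c)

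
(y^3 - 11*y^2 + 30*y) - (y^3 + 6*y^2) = -17*y^2 + 30*y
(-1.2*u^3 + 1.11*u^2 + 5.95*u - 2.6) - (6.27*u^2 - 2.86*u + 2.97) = -1.2*u^3 - 5.16*u^2 + 8.81*u - 5.57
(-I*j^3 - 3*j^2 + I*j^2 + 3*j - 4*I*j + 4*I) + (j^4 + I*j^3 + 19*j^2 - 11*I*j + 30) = j^4 + 16*j^2 + I*j^2 + 3*j - 15*I*j + 30 + 4*I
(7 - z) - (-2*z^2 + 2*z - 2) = 2*z^2 - 3*z + 9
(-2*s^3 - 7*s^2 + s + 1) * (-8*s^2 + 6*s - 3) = 16*s^5 + 44*s^4 - 44*s^3 + 19*s^2 + 3*s - 3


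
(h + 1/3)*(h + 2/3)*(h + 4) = h^3 + 5*h^2 + 38*h/9 + 8/9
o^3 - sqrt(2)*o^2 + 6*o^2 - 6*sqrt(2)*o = o*(o + 6)*(o - sqrt(2))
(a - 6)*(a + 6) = a^2 - 36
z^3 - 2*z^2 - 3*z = z*(z - 3)*(z + 1)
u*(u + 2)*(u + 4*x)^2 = u^4 + 8*u^3*x + 2*u^3 + 16*u^2*x^2 + 16*u^2*x + 32*u*x^2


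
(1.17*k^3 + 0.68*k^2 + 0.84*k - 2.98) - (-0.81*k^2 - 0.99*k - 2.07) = 1.17*k^3 + 1.49*k^2 + 1.83*k - 0.91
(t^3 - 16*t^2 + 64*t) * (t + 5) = t^4 - 11*t^3 - 16*t^2 + 320*t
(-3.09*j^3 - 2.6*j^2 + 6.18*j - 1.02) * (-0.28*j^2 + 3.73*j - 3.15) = 0.8652*j^5 - 10.7977*j^4 - 1.6949*j^3 + 31.527*j^2 - 23.2716*j + 3.213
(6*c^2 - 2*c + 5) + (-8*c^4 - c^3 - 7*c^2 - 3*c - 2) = -8*c^4 - c^3 - c^2 - 5*c + 3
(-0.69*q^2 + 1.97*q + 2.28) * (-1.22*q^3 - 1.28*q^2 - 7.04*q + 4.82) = 0.8418*q^5 - 1.5202*q^4 - 0.4456*q^3 - 20.113*q^2 - 6.5558*q + 10.9896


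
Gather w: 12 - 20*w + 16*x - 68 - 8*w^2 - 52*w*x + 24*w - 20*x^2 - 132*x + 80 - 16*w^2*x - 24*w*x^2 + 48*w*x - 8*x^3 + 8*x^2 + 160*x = w^2*(-16*x - 8) + w*(-24*x^2 - 4*x + 4) - 8*x^3 - 12*x^2 + 44*x + 24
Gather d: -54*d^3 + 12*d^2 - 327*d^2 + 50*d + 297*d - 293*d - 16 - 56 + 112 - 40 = -54*d^3 - 315*d^2 + 54*d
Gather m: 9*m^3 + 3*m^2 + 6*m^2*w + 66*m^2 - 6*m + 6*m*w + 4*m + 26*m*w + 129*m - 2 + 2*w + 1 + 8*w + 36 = 9*m^3 + m^2*(6*w + 69) + m*(32*w + 127) + 10*w + 35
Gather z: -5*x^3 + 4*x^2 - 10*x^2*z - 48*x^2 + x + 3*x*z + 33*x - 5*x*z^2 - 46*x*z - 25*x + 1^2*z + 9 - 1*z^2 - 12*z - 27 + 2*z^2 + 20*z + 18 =-5*x^3 - 44*x^2 + 9*x + z^2*(1 - 5*x) + z*(-10*x^2 - 43*x + 9)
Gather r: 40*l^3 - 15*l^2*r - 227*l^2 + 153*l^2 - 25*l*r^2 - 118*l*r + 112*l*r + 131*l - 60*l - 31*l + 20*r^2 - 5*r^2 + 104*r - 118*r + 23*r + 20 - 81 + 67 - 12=40*l^3 - 74*l^2 + 40*l + r^2*(15 - 25*l) + r*(-15*l^2 - 6*l + 9) - 6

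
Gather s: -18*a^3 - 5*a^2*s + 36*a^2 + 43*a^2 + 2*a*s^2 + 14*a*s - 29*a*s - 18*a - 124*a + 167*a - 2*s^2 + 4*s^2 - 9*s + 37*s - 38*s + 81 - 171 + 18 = -18*a^3 + 79*a^2 + 25*a + s^2*(2*a + 2) + s*(-5*a^2 - 15*a - 10) - 72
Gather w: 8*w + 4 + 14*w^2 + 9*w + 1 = 14*w^2 + 17*w + 5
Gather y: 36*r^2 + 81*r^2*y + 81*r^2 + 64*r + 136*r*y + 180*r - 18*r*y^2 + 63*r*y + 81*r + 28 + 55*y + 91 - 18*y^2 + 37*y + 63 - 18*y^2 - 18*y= 117*r^2 + 325*r + y^2*(-18*r - 36) + y*(81*r^2 + 199*r + 74) + 182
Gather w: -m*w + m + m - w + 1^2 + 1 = 2*m + w*(-m - 1) + 2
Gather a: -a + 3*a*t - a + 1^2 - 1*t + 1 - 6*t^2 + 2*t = a*(3*t - 2) - 6*t^2 + t + 2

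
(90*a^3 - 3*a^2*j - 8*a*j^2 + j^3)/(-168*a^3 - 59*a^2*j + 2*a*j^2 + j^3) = (-30*a^2 + 11*a*j - j^2)/(56*a^2 + a*j - j^2)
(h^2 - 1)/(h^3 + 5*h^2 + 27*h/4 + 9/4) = 4*(h^2 - 1)/(4*h^3 + 20*h^2 + 27*h + 9)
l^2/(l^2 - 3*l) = l/(l - 3)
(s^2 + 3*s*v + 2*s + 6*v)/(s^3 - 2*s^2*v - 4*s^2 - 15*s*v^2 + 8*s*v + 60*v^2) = (s + 2)/(s^2 - 5*s*v - 4*s + 20*v)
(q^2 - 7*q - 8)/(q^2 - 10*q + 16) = (q + 1)/(q - 2)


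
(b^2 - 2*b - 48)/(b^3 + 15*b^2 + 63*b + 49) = (b^2 - 2*b - 48)/(b^3 + 15*b^2 + 63*b + 49)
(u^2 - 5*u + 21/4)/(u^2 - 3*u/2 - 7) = (u - 3/2)/(u + 2)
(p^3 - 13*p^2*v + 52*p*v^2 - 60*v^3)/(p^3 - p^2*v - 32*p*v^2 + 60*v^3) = (p - 6*v)/(p + 6*v)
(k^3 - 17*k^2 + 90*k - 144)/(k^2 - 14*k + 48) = k - 3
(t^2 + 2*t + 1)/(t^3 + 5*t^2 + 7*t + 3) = 1/(t + 3)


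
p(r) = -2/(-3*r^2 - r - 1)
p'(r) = -2*(6*r + 1)/(-3*r^2 - r - 1)^2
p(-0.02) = 2.04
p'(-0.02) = -1.83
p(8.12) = 0.01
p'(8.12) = -0.00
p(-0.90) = 0.79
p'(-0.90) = 1.37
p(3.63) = 0.05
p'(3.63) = -0.02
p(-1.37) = 0.38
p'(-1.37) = 0.52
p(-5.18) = 0.03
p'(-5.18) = 0.01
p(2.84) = 0.07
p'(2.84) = -0.05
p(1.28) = 0.28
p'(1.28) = -0.34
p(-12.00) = 0.00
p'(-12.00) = 0.00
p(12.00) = 0.00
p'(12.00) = 0.00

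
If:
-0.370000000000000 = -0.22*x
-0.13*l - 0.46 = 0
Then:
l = -3.54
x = 1.68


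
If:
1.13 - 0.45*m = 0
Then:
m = 2.51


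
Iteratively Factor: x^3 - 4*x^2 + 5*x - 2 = (x - 1)*(x^2 - 3*x + 2) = (x - 1)^2*(x - 2)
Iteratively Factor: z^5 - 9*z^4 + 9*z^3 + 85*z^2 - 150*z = (z)*(z^4 - 9*z^3 + 9*z^2 + 85*z - 150) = z*(z + 3)*(z^3 - 12*z^2 + 45*z - 50) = z*(z - 5)*(z + 3)*(z^2 - 7*z + 10) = z*(z - 5)^2*(z + 3)*(z - 2)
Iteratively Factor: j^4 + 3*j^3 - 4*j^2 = (j + 4)*(j^3 - j^2) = j*(j + 4)*(j^2 - j) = j*(j - 1)*(j + 4)*(j)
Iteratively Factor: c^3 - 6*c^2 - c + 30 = (c - 3)*(c^2 - 3*c - 10) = (c - 5)*(c - 3)*(c + 2)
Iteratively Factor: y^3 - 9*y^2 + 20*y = (y - 5)*(y^2 - 4*y) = y*(y - 5)*(y - 4)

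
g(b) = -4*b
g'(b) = -4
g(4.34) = -17.36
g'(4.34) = -4.00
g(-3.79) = 15.16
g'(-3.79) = -4.00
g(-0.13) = 0.52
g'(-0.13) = -4.00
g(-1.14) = 4.56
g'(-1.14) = -4.00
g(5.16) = -20.64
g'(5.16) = -4.00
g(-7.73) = 30.92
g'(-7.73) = -4.00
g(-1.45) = 5.80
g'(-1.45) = -4.00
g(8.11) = -32.44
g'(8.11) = -4.00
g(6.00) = -24.00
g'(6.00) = -4.00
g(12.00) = -48.00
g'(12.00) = -4.00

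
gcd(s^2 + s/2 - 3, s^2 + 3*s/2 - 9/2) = s - 3/2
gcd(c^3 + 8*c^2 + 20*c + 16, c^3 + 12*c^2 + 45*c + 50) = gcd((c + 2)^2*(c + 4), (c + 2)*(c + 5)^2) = c + 2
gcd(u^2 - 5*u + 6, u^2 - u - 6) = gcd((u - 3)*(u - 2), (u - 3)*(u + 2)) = u - 3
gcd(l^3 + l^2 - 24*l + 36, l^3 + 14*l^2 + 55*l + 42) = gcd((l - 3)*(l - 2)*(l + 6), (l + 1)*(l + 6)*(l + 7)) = l + 6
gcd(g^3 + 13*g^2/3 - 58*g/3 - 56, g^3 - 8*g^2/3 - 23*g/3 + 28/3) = g^2 - 5*g/3 - 28/3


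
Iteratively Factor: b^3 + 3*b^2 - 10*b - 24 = (b + 2)*(b^2 + b - 12) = (b - 3)*(b + 2)*(b + 4)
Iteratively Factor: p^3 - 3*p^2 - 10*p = (p + 2)*(p^2 - 5*p) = (p - 5)*(p + 2)*(p)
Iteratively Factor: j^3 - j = (j + 1)*(j^2 - j) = (j - 1)*(j + 1)*(j)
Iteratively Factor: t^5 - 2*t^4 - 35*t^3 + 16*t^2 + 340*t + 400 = (t - 5)*(t^4 + 3*t^3 - 20*t^2 - 84*t - 80) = (t - 5)^2*(t^3 + 8*t^2 + 20*t + 16) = (t - 5)^2*(t + 2)*(t^2 + 6*t + 8) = (t - 5)^2*(t + 2)^2*(t + 4)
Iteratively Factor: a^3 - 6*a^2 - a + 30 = (a + 2)*(a^2 - 8*a + 15) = (a - 3)*(a + 2)*(a - 5)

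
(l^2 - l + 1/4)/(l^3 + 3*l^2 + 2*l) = (l^2 - l + 1/4)/(l*(l^2 + 3*l + 2))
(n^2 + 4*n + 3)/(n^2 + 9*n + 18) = (n + 1)/(n + 6)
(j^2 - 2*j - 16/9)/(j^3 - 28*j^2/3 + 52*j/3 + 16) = (j - 8/3)/(j^2 - 10*j + 24)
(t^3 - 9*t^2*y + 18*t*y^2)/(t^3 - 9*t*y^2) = (t - 6*y)/(t + 3*y)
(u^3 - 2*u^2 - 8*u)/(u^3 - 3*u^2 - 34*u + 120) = u*(u + 2)/(u^2 + u - 30)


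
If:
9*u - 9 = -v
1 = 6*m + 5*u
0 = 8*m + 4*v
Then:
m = -9/16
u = 7/8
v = 9/8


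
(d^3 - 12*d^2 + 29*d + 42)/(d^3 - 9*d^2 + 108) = (d^2 - 6*d - 7)/(d^2 - 3*d - 18)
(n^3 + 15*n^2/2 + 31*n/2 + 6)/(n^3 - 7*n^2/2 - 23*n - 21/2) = (n + 4)/(n - 7)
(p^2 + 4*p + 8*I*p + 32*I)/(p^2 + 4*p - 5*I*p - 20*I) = (p + 8*I)/(p - 5*I)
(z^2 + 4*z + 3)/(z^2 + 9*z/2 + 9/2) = 2*(z + 1)/(2*z + 3)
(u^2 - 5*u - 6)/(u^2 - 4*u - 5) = (u - 6)/(u - 5)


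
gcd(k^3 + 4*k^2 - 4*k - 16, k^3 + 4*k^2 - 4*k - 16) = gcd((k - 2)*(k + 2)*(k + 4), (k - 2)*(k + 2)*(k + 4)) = k^3 + 4*k^2 - 4*k - 16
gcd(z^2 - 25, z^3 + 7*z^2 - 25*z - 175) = z^2 - 25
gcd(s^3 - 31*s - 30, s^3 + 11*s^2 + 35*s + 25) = s^2 + 6*s + 5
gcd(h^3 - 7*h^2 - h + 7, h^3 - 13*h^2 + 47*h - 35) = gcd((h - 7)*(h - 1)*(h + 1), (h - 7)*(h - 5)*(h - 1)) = h^2 - 8*h + 7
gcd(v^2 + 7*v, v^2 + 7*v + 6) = 1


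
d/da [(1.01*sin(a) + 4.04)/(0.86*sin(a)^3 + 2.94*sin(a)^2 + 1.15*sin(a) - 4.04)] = (-25.0581*sin(a) + 0.4343*sin(3*a) + 6.6963*cos(2*a) - 15.4227)*cos(a)/(0.86*sin(a)^3 + 2.94*sin(a)^2 + 1.15*sin(a) - 4.04)^2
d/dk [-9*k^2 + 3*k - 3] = 3 - 18*k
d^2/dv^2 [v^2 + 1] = 2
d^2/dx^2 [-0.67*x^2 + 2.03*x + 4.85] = -1.34000000000000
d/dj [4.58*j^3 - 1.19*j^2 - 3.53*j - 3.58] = 13.74*j^2 - 2.38*j - 3.53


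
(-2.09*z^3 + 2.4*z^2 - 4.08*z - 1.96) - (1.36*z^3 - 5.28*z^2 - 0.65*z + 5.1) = -3.45*z^3 + 7.68*z^2 - 3.43*z - 7.06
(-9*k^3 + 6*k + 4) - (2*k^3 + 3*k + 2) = -11*k^3 + 3*k + 2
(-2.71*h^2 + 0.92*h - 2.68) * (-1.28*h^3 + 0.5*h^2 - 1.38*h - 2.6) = 3.4688*h^5 - 2.5326*h^4 + 7.6302*h^3 + 4.4364*h^2 + 1.3064*h + 6.968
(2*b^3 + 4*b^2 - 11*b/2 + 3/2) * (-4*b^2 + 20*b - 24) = -8*b^5 + 24*b^4 + 54*b^3 - 212*b^2 + 162*b - 36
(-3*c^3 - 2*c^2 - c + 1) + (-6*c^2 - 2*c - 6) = -3*c^3 - 8*c^2 - 3*c - 5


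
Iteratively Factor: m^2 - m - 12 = (m + 3)*(m - 4)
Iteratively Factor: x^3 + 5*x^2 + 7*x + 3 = (x + 1)*(x^2 + 4*x + 3) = (x + 1)*(x + 3)*(x + 1)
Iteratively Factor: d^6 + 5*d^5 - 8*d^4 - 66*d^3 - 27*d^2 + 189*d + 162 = (d + 3)*(d^5 + 2*d^4 - 14*d^3 - 24*d^2 + 45*d + 54) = (d + 3)^2*(d^4 - d^3 - 11*d^2 + 9*d + 18) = (d - 3)*(d + 3)^2*(d^3 + 2*d^2 - 5*d - 6) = (d - 3)*(d + 3)^3*(d^2 - d - 2) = (d - 3)*(d + 1)*(d + 3)^3*(d - 2)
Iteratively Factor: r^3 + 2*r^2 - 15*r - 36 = (r + 3)*(r^2 - r - 12) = (r + 3)^2*(r - 4)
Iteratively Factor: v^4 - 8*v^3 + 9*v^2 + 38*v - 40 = (v + 2)*(v^3 - 10*v^2 + 29*v - 20) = (v - 5)*(v + 2)*(v^2 - 5*v + 4) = (v - 5)*(v - 4)*(v + 2)*(v - 1)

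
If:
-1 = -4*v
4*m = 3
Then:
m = 3/4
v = 1/4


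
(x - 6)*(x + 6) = x^2 - 36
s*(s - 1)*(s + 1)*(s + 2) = s^4 + 2*s^3 - s^2 - 2*s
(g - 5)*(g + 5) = g^2 - 25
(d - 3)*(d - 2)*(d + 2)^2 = d^4 - d^3 - 10*d^2 + 4*d + 24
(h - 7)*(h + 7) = h^2 - 49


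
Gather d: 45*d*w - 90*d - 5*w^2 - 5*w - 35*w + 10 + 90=d*(45*w - 90) - 5*w^2 - 40*w + 100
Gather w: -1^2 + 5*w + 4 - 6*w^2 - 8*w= -6*w^2 - 3*w + 3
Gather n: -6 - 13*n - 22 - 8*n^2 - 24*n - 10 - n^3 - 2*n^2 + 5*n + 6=-n^3 - 10*n^2 - 32*n - 32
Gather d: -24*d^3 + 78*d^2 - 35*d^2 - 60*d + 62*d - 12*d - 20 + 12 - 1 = -24*d^3 + 43*d^2 - 10*d - 9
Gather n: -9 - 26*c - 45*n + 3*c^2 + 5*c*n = 3*c^2 - 26*c + n*(5*c - 45) - 9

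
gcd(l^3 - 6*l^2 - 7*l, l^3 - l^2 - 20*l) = l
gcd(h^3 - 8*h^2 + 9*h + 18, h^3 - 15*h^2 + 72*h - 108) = h^2 - 9*h + 18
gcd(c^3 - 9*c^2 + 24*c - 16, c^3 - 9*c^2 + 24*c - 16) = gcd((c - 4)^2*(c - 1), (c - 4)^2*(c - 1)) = c^3 - 9*c^2 + 24*c - 16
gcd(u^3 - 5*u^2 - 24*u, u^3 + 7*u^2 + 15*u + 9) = u + 3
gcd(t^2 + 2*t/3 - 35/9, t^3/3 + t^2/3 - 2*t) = 1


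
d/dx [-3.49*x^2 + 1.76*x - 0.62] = 1.76 - 6.98*x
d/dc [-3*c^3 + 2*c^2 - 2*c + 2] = -9*c^2 + 4*c - 2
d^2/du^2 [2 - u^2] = -2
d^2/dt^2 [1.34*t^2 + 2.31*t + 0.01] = 2.68000000000000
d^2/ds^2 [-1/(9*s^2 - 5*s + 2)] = 2*(81*s^2 - 45*s - (18*s - 5)^2 + 18)/(9*s^2 - 5*s + 2)^3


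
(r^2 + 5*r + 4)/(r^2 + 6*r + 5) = (r + 4)/(r + 5)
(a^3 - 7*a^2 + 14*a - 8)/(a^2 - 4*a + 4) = (a^2 - 5*a + 4)/(a - 2)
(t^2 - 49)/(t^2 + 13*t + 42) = (t - 7)/(t + 6)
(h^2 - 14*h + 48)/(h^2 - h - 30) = (h - 8)/(h + 5)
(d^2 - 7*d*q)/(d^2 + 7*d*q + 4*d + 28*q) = d*(d - 7*q)/(d^2 + 7*d*q + 4*d + 28*q)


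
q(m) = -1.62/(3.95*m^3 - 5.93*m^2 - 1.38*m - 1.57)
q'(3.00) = 0.05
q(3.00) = -0.03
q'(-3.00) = 0.01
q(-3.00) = 0.01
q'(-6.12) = 0.00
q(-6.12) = 0.00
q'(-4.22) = 0.00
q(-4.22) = 0.00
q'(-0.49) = 1.52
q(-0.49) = 0.58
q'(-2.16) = 0.03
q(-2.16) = 0.02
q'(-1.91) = 0.05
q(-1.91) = 0.03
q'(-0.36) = 1.75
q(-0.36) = 0.80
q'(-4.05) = 0.00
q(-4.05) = 0.00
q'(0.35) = -0.97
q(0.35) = 0.62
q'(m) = -1.62*(-11.85*m^2 + 11.86*m + 1.38)/(3.95*m^3 - 5.93*m^2 - 1.38*m - 1.57)^2 = (19.197*m^2 - 19.2132*m - 2.2356)/(-3.95*m^3 + 5.93*m^2 + 1.38*m + 1.57)^2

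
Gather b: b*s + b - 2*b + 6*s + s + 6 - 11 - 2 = b*(s - 1) + 7*s - 7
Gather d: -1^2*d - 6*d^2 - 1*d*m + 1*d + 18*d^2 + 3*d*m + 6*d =12*d^2 + d*(2*m + 6)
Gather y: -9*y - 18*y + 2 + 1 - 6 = -27*y - 3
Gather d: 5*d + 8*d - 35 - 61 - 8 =13*d - 104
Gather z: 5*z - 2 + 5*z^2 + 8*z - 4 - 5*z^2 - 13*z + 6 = 0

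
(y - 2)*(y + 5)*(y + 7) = y^3 + 10*y^2 + 11*y - 70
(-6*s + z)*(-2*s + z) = 12*s^2 - 8*s*z + z^2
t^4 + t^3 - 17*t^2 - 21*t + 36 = (t - 4)*(t - 1)*(t + 3)^2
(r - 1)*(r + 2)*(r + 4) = r^3 + 5*r^2 + 2*r - 8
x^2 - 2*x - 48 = (x - 8)*(x + 6)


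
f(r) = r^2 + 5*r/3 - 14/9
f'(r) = 2*r + 5/3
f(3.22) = 14.18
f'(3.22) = 8.11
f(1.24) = 2.05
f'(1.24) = 4.15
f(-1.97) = -0.96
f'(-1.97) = -2.27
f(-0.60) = -2.20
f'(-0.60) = 0.47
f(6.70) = 54.50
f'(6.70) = 15.07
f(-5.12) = 16.13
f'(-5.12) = -8.57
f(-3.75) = 6.26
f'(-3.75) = -5.83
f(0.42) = -0.68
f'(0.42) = 2.51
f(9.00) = 94.44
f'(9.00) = 19.67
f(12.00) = 162.44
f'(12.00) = 25.67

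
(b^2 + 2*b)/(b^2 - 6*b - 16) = b/(b - 8)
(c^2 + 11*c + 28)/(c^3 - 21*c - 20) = (c + 7)/(c^2 - 4*c - 5)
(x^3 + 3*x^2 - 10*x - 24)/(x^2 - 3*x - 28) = (x^2 - x - 6)/(x - 7)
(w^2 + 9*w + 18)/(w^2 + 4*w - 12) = (w + 3)/(w - 2)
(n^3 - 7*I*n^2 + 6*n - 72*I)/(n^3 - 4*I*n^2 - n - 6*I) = (-n^3 + 7*I*n^2 - 6*n + 72*I)/(-n^3 + 4*I*n^2 + n + 6*I)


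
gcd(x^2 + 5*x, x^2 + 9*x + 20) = x + 5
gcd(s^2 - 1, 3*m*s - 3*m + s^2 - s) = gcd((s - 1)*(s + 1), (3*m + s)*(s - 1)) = s - 1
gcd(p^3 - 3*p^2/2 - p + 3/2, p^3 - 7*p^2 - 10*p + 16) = p - 1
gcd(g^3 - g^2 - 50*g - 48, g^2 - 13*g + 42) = 1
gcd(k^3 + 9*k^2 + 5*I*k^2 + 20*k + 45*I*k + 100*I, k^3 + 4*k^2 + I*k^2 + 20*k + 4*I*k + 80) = k^2 + k*(4 + 5*I) + 20*I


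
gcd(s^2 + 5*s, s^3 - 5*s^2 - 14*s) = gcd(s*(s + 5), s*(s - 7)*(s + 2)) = s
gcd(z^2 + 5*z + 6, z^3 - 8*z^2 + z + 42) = z + 2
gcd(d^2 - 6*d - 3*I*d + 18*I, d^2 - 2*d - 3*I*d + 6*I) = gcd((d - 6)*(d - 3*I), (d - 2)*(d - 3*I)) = d - 3*I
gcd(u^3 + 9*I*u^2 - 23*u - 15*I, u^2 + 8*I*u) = 1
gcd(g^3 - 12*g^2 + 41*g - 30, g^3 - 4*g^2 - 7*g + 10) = g^2 - 6*g + 5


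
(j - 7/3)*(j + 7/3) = j^2 - 49/9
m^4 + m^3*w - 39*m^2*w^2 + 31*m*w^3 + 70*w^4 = (m - 5*w)*(m - 2*w)*(m + w)*(m + 7*w)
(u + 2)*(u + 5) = u^2 + 7*u + 10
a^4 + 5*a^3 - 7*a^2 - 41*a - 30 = (a - 3)*(a + 1)*(a + 2)*(a + 5)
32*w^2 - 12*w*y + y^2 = (-8*w + y)*(-4*w + y)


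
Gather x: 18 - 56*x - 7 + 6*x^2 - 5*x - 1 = 6*x^2 - 61*x + 10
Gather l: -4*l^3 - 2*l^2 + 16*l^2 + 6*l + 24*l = -4*l^3 + 14*l^2 + 30*l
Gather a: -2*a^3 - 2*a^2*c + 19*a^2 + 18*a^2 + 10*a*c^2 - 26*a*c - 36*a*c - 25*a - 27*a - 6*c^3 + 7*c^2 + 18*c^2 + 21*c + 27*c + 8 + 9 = -2*a^3 + a^2*(37 - 2*c) + a*(10*c^2 - 62*c - 52) - 6*c^3 + 25*c^2 + 48*c + 17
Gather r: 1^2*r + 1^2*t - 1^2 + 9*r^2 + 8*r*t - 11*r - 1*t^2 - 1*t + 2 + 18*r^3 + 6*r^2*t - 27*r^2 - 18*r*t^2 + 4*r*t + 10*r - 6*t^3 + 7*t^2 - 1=18*r^3 + r^2*(6*t - 18) + r*(-18*t^2 + 12*t) - 6*t^3 + 6*t^2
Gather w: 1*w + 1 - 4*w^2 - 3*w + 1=-4*w^2 - 2*w + 2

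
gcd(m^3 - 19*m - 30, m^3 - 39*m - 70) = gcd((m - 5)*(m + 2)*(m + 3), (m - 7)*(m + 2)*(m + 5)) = m + 2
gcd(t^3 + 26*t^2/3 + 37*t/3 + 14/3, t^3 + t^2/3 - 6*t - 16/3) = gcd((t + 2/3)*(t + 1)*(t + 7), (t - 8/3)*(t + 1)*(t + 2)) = t + 1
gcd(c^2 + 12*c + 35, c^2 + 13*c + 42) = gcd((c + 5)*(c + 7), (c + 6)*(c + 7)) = c + 7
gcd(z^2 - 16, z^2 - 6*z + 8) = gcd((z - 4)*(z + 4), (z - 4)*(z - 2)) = z - 4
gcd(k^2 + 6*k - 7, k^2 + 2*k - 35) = k + 7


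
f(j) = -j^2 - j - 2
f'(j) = -2*j - 1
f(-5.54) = -27.15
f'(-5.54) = 10.08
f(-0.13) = -1.89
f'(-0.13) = -0.74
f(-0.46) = -1.75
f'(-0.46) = -0.08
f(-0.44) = -1.75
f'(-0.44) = -0.12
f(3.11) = -14.78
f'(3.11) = -7.22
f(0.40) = -2.56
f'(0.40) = -1.80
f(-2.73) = -6.72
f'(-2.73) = 4.46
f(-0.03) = -1.97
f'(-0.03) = -0.94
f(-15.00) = -212.00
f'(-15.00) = 29.00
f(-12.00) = -134.00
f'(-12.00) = 23.00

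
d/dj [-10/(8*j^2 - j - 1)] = 10*(16*j - 1)/(-8*j^2 + j + 1)^2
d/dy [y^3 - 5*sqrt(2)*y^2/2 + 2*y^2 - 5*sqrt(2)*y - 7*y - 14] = 3*y^2 - 5*sqrt(2)*y + 4*y - 5*sqrt(2) - 7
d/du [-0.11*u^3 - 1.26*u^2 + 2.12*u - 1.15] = -0.33*u^2 - 2.52*u + 2.12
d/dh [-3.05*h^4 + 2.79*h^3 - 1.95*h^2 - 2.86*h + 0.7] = -12.2*h^3 + 8.37*h^2 - 3.9*h - 2.86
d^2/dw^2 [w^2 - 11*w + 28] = 2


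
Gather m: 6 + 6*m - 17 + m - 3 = 7*m - 14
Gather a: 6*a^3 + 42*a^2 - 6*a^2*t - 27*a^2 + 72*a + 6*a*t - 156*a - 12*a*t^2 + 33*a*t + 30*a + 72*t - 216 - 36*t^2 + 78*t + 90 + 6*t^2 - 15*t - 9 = 6*a^3 + a^2*(15 - 6*t) + a*(-12*t^2 + 39*t - 54) - 30*t^2 + 135*t - 135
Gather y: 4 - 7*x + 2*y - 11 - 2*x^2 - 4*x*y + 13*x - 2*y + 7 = -2*x^2 - 4*x*y + 6*x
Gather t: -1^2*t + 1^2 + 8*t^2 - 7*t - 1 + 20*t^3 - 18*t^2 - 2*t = 20*t^3 - 10*t^2 - 10*t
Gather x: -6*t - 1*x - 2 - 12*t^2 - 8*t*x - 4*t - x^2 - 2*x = -12*t^2 - 10*t - x^2 + x*(-8*t - 3) - 2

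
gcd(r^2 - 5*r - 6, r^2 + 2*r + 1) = r + 1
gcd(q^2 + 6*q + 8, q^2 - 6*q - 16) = q + 2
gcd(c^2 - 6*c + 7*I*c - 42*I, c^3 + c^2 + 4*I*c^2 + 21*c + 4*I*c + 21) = c + 7*I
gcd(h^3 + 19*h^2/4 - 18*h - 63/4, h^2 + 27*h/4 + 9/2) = h + 3/4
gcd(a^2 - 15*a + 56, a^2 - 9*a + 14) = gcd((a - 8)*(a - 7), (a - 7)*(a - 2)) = a - 7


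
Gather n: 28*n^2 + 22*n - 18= 28*n^2 + 22*n - 18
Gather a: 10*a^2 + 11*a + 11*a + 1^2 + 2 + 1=10*a^2 + 22*a + 4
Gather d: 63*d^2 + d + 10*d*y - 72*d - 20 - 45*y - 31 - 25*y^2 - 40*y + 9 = 63*d^2 + d*(10*y - 71) - 25*y^2 - 85*y - 42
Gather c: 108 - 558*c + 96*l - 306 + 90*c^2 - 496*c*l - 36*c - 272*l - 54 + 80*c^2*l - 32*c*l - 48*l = c^2*(80*l + 90) + c*(-528*l - 594) - 224*l - 252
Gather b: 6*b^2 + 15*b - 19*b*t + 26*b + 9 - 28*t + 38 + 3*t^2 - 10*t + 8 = 6*b^2 + b*(41 - 19*t) + 3*t^2 - 38*t + 55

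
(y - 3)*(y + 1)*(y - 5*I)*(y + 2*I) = y^4 - 2*y^3 - 3*I*y^3 + 7*y^2 + 6*I*y^2 - 20*y + 9*I*y - 30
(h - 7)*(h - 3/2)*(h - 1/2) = h^3 - 9*h^2 + 59*h/4 - 21/4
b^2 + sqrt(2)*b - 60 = (b - 5*sqrt(2))*(b + 6*sqrt(2))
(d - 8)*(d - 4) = d^2 - 12*d + 32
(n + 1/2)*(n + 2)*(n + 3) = n^3 + 11*n^2/2 + 17*n/2 + 3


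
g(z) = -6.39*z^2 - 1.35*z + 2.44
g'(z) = -12.78*z - 1.35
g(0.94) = -4.48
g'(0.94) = -13.36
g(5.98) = -234.14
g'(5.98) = -77.77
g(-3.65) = -77.76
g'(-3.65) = 45.30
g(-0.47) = 1.66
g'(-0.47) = 4.66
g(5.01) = -164.71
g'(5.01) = -65.38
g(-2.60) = -37.25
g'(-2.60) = 31.88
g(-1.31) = -6.76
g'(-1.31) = 15.39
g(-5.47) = -181.37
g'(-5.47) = 68.56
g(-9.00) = -503.00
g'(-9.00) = 113.67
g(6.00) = -235.70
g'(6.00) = -78.03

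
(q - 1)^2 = q^2 - 2*q + 1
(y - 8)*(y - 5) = y^2 - 13*y + 40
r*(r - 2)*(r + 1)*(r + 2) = r^4 + r^3 - 4*r^2 - 4*r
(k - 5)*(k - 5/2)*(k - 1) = k^3 - 17*k^2/2 + 20*k - 25/2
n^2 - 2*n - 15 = (n - 5)*(n + 3)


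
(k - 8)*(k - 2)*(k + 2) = k^3 - 8*k^2 - 4*k + 32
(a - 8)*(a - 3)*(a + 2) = a^3 - 9*a^2 + 2*a + 48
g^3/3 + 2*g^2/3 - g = g*(g/3 + 1)*(g - 1)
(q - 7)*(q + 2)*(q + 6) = q^3 + q^2 - 44*q - 84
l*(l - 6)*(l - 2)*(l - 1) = l^4 - 9*l^3 + 20*l^2 - 12*l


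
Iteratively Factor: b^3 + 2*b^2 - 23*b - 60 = (b - 5)*(b^2 + 7*b + 12) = (b - 5)*(b + 3)*(b + 4)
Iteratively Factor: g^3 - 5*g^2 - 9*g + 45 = (g - 3)*(g^2 - 2*g - 15) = (g - 3)*(g + 3)*(g - 5)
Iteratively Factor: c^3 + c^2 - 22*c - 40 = (c + 2)*(c^2 - c - 20) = (c + 2)*(c + 4)*(c - 5)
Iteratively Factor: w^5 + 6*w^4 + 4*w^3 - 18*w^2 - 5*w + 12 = (w + 1)*(w^4 + 5*w^3 - w^2 - 17*w + 12) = (w - 1)*(w + 1)*(w^3 + 6*w^2 + 5*w - 12) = (w - 1)*(w + 1)*(w + 3)*(w^2 + 3*w - 4) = (w - 1)*(w + 1)*(w + 3)*(w + 4)*(w - 1)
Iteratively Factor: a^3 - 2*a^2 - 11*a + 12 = (a + 3)*(a^2 - 5*a + 4) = (a - 1)*(a + 3)*(a - 4)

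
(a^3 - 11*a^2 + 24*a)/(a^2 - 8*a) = a - 3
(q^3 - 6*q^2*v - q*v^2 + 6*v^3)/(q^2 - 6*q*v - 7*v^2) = (q^2 - 7*q*v + 6*v^2)/(q - 7*v)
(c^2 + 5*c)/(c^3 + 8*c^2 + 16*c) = (c + 5)/(c^2 + 8*c + 16)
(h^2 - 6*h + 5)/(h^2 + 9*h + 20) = (h^2 - 6*h + 5)/(h^2 + 9*h + 20)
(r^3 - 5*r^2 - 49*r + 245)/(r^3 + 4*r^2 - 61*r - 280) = (r^2 - 12*r + 35)/(r^2 - 3*r - 40)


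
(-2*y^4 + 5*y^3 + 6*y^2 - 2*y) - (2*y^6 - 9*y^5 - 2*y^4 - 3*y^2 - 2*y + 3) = -2*y^6 + 9*y^5 + 5*y^3 + 9*y^2 - 3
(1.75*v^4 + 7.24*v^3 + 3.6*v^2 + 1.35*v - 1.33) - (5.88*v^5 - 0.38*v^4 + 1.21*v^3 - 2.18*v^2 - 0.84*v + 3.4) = -5.88*v^5 + 2.13*v^4 + 6.03*v^3 + 5.78*v^2 + 2.19*v - 4.73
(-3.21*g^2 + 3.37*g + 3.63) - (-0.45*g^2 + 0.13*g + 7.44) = -2.76*g^2 + 3.24*g - 3.81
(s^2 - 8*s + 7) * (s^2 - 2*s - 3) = s^4 - 10*s^3 + 20*s^2 + 10*s - 21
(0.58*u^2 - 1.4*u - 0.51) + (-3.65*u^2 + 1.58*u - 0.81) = -3.07*u^2 + 0.18*u - 1.32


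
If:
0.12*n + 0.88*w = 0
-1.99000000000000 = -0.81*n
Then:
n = 2.46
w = -0.34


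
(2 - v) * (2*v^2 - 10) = -2*v^3 + 4*v^2 + 10*v - 20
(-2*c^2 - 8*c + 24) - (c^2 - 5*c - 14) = -3*c^2 - 3*c + 38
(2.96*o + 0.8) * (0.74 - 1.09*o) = -3.2264*o^2 + 1.3184*o + 0.592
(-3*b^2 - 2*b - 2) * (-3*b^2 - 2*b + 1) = 9*b^4 + 12*b^3 + 7*b^2 + 2*b - 2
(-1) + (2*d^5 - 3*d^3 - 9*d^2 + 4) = 2*d^5 - 3*d^3 - 9*d^2 + 3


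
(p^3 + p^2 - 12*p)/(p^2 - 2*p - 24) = p*(p - 3)/(p - 6)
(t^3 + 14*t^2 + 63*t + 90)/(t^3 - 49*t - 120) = (t + 6)/(t - 8)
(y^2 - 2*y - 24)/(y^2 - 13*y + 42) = (y + 4)/(y - 7)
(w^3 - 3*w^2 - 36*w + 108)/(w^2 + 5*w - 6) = (w^2 - 9*w + 18)/(w - 1)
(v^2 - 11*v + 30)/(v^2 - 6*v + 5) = (v - 6)/(v - 1)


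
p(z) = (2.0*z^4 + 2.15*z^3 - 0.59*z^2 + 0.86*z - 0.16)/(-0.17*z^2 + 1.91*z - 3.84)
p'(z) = (0.34*z - 1.91)*(2.0*z^4 + 2.15*z^3 - 0.59*z^2 + 0.86*z - 0.16)/(-0.17*z^2 + 1.91*z - 3.84)^2 + (8.0*z^3 + 6.45*z^2 - 1.18*z + 0.86)/(-0.17*z^2 + 1.91*z - 3.84) = (-0.68*z^5 + 11.0945*z^4 - 22.507*z^3 - 25.7487*z^2 + 4.4768*z - 2.9968)/(0.0289*z^4 - 0.6494*z^3 + 4.9537*z^2 - 14.6688*z + 14.7456)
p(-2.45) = -3.63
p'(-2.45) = 6.84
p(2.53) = -1199.75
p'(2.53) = -14900.07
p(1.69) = -23.96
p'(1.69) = -80.08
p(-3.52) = -16.00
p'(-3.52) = 16.91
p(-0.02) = 0.05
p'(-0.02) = -0.21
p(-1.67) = -0.31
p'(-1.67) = 2.09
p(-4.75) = -45.98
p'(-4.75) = 32.44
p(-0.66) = 0.24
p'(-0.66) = -0.32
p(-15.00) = -1326.66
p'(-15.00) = 229.44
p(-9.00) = -330.43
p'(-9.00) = 105.05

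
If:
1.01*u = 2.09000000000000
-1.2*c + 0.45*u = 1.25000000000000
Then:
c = -0.27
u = 2.07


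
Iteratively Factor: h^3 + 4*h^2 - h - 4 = (h + 1)*(h^2 + 3*h - 4) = (h + 1)*(h + 4)*(h - 1)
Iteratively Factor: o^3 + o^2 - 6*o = (o - 2)*(o^2 + 3*o) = o*(o - 2)*(o + 3)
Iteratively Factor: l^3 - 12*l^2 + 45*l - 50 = (l - 2)*(l^2 - 10*l + 25) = (l - 5)*(l - 2)*(l - 5)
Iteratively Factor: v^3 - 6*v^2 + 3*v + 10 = (v + 1)*(v^2 - 7*v + 10) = (v - 2)*(v + 1)*(v - 5)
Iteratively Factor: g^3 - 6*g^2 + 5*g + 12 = (g - 3)*(g^2 - 3*g - 4) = (g - 4)*(g - 3)*(g + 1)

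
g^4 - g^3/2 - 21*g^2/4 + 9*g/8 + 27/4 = (g - 2)*(g - 3/2)*(g + 3/2)^2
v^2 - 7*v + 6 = (v - 6)*(v - 1)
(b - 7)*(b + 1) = b^2 - 6*b - 7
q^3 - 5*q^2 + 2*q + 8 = (q - 4)*(q - 2)*(q + 1)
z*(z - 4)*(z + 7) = z^3 + 3*z^2 - 28*z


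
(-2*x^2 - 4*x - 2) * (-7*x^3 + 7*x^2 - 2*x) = 14*x^5 + 14*x^4 - 10*x^3 - 6*x^2 + 4*x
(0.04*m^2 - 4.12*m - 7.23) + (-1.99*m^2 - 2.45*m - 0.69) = -1.95*m^2 - 6.57*m - 7.92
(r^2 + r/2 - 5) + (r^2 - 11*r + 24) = 2*r^2 - 21*r/2 + 19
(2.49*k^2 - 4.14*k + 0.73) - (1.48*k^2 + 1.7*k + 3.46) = 1.01*k^2 - 5.84*k - 2.73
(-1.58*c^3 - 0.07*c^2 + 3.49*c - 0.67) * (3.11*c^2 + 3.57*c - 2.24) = -4.9138*c^5 - 5.8583*c^4 + 14.1432*c^3 + 10.5324*c^2 - 10.2095*c + 1.5008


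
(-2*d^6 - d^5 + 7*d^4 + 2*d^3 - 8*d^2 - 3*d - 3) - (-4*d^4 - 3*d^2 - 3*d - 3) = -2*d^6 - d^5 + 11*d^4 + 2*d^3 - 5*d^2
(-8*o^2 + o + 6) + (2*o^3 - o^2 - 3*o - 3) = 2*o^3 - 9*o^2 - 2*o + 3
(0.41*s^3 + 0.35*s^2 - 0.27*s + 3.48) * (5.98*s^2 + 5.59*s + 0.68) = 2.4518*s^5 + 4.3849*s^4 + 0.6207*s^3 + 19.5391*s^2 + 19.2696*s + 2.3664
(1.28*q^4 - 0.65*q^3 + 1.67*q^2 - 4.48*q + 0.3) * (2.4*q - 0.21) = 3.072*q^5 - 1.8288*q^4 + 4.1445*q^3 - 11.1027*q^2 + 1.6608*q - 0.063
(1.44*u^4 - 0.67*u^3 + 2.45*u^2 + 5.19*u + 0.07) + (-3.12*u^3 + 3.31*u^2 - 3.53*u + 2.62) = 1.44*u^4 - 3.79*u^3 + 5.76*u^2 + 1.66*u + 2.69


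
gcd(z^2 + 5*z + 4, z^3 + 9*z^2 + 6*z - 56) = z + 4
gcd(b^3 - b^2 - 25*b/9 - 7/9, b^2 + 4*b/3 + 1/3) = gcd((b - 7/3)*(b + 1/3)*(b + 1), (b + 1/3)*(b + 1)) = b^2 + 4*b/3 + 1/3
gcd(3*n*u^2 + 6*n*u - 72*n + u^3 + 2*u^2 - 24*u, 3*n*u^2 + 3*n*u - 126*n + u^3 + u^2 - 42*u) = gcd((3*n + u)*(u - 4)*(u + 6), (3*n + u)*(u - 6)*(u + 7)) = 3*n + u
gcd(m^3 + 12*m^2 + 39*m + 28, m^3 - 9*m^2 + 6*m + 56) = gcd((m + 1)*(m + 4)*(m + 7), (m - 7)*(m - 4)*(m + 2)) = 1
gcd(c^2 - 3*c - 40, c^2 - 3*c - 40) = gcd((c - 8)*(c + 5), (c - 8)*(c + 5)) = c^2 - 3*c - 40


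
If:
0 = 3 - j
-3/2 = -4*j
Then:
No Solution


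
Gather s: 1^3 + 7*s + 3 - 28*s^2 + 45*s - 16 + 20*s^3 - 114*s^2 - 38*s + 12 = 20*s^3 - 142*s^2 + 14*s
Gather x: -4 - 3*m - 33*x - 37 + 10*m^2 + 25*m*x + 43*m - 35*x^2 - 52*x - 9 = 10*m^2 + 40*m - 35*x^2 + x*(25*m - 85) - 50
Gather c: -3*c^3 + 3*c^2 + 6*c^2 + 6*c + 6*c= -3*c^3 + 9*c^2 + 12*c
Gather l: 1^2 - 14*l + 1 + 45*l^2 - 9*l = 45*l^2 - 23*l + 2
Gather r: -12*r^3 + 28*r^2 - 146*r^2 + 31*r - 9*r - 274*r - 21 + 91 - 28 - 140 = -12*r^3 - 118*r^2 - 252*r - 98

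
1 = 1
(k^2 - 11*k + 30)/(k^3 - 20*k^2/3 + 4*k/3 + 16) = 3*(k - 5)/(3*k^2 - 2*k - 8)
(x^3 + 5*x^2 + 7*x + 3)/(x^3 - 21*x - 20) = (x^2 + 4*x + 3)/(x^2 - x - 20)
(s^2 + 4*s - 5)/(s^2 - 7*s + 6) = (s + 5)/(s - 6)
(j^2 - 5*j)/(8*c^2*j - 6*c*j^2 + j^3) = (j - 5)/(8*c^2 - 6*c*j + j^2)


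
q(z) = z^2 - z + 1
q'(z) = 2*z - 1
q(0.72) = 0.80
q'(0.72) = 0.44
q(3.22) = 8.15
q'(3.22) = 5.44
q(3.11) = 7.56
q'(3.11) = 5.22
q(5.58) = 26.56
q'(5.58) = 10.16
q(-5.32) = 34.62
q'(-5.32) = -11.64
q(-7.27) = 61.12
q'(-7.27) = -15.54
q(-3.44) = 16.27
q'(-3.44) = -7.88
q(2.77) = 5.90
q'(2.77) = 4.54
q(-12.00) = 157.00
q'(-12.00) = -25.00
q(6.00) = 31.00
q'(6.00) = 11.00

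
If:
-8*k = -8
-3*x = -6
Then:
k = 1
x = 2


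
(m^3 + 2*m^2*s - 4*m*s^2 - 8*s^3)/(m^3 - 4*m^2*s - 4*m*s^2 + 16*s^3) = (-m - 2*s)/(-m + 4*s)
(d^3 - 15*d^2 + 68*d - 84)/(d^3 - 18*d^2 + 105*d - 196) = (d^2 - 8*d + 12)/(d^2 - 11*d + 28)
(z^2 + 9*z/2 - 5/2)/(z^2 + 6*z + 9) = (2*z^2 + 9*z - 5)/(2*(z^2 + 6*z + 9))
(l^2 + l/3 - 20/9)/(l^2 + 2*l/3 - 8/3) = (l + 5/3)/(l + 2)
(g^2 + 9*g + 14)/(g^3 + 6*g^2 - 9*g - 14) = (g + 2)/(g^2 - g - 2)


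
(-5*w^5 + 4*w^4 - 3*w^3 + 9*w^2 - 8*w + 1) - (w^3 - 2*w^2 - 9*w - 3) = -5*w^5 + 4*w^4 - 4*w^3 + 11*w^2 + w + 4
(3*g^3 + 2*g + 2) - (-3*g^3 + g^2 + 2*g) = 6*g^3 - g^2 + 2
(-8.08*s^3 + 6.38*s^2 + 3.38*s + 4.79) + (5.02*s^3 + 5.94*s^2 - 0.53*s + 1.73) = -3.06*s^3 + 12.32*s^2 + 2.85*s + 6.52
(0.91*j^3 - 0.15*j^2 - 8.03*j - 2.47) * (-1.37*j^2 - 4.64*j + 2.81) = -1.2467*j^5 - 4.0169*j^4 + 14.2542*j^3 + 40.2216*j^2 - 11.1035*j - 6.9407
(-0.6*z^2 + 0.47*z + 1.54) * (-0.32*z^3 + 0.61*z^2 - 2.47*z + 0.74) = 0.192*z^5 - 0.5164*z^4 + 1.2759*z^3 - 0.6655*z^2 - 3.456*z + 1.1396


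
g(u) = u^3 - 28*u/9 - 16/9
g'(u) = 3*u^2 - 28/9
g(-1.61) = -0.94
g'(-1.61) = 4.67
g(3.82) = 42.08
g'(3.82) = 40.67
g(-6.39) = -242.81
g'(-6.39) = 119.39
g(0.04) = -1.90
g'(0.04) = -3.11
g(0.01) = -1.81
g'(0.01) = -3.11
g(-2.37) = -7.72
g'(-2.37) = 13.74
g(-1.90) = -2.73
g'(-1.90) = 7.72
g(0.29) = -2.66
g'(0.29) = -2.86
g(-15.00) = -3330.11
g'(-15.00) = 671.89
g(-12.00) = -1692.44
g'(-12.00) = 428.89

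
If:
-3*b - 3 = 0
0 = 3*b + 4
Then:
No Solution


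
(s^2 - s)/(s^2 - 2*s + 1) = s/(s - 1)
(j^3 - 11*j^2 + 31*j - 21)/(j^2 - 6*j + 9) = (j^2 - 8*j + 7)/(j - 3)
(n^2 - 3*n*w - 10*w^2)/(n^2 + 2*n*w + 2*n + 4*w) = (n - 5*w)/(n + 2)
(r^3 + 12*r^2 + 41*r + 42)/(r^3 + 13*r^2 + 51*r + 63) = (r + 2)/(r + 3)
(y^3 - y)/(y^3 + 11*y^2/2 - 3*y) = 2*(y^2 - 1)/(2*y^2 + 11*y - 6)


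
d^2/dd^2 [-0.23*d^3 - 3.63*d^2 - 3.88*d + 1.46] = -1.38*d - 7.26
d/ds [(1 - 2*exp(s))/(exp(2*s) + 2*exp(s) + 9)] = 2*(exp(2*s) - exp(s) - 10)*exp(s)/(exp(4*s) + 4*exp(3*s) + 22*exp(2*s) + 36*exp(s) + 81)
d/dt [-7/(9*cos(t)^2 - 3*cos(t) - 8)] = 21*(1 - 6*cos(t))*sin(t)/(-9*cos(t)^2 + 3*cos(t) + 8)^2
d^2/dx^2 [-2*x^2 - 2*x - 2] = -4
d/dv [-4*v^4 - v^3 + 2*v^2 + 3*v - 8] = -16*v^3 - 3*v^2 + 4*v + 3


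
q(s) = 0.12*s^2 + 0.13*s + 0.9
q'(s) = 0.24*s + 0.13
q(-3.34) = 1.80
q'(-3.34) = -0.67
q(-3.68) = 2.05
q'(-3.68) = -0.75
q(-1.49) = 0.97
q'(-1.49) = -0.23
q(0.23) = 0.94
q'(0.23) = 0.19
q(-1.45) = 0.96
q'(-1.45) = -0.22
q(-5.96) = 4.39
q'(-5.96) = -1.30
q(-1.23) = 0.92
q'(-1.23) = -0.17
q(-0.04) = 0.89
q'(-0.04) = 0.12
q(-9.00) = 9.45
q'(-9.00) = -2.03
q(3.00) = 2.37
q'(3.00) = 0.85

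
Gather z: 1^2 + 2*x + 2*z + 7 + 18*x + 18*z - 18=20*x + 20*z - 10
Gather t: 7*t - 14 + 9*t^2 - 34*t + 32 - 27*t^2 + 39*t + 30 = -18*t^2 + 12*t + 48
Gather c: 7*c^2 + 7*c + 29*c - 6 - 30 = 7*c^2 + 36*c - 36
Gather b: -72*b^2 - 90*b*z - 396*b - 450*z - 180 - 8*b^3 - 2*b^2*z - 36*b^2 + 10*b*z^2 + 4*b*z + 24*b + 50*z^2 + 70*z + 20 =-8*b^3 + b^2*(-2*z - 108) + b*(10*z^2 - 86*z - 372) + 50*z^2 - 380*z - 160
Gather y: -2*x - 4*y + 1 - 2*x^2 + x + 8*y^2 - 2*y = -2*x^2 - x + 8*y^2 - 6*y + 1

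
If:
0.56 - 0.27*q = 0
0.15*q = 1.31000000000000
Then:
No Solution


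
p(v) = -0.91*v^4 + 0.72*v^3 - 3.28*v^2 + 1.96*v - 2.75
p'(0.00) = 1.96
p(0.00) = -2.75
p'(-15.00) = 12871.36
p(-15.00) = -49268.90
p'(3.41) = -139.63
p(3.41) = -128.70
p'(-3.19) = 163.03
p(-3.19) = -159.99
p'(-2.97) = 135.86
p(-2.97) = -127.17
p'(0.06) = 1.57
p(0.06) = -2.64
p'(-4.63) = 439.92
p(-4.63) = -571.78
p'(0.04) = 1.70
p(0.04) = -2.68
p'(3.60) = -163.49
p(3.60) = -157.46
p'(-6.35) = 1062.73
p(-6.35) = -1811.38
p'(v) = -3.64*v^3 + 2.16*v^2 - 6.56*v + 1.96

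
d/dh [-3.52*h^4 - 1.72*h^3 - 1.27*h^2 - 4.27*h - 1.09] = -14.08*h^3 - 5.16*h^2 - 2.54*h - 4.27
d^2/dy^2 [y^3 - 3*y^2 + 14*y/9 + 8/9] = 6*y - 6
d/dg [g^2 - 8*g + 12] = 2*g - 8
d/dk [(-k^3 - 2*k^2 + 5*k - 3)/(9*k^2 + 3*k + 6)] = (-3*k^4 - 2*k^3 - 23*k^2 + 10*k + 13)/(3*(9*k^4 + 6*k^3 + 13*k^2 + 4*k + 4))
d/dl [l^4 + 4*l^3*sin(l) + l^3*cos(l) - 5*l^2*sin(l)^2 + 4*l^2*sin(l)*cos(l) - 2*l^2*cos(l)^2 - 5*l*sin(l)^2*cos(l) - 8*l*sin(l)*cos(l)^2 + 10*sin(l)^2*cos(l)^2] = -l^3*sin(l) + 4*l^3*cos(l) + 4*l^3 + 12*l^2*sin(l) - 3*l^2*sin(2*l) + 3*l^2*cos(l) + 4*l^2*cos(2*l) + 5*l*sin(l)/4 + 4*l*sin(2*l) - 15*l*sin(3*l)/4 - 2*l*cos(l) + 3*l*cos(2*l) - 6*l*cos(3*l) - 7*l - 2*sin(l) - 2*sin(3*l) + 5*sin(4*l) - 5*cos(l)/4 + 5*cos(3*l)/4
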